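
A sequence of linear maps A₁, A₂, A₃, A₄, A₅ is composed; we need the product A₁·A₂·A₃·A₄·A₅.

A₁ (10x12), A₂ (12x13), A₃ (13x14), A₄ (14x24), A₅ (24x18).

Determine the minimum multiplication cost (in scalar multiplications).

Adjacent pairs: A₁A₂ = 10·12·13 = 1560; A₂A₃ = 12·13·14 = 2184; A₃A₄ = 13·14·24 = 4368; A₄A₅ = 14·24·18 = 6048.
Length 3: A₁..A₃: k=1: 0+2184+10·12·14=3864; k=2: 1560+0+10·13·14=3380 → min 3380 | A₂..A₄: k=2: 0+4368+12·13·24=8112; k=3: 2184+0+12·14·24=6216 → min 6216 | A₃..A₅: k=3: 0+6048+13·14·18=9324; k=4: 4368+0+13·24·18=9984 → min 9324.
Length 4: A₁..A₄: k=1: 0+6216+10·12·24=9096; k=2: 1560+4368+10·13·24=9048; k=3: 3380+0+10·14·24=6740 → min 6740 | A₂..A₅: k=2: 0+9324+12·13·18=12132; k=3: 2184+6048+12·14·18=11256; k=4: 6216+0+12·24·18=11400 → min 11256.
Length 5: A₁..A₅: k=1: 0+11256+10·12·18=13416; k=2: 1560+9324+10·13·18=13224; k=3: 3380+6048+10·14·18=11948; k=4: 6740+0+10·24·18=11060 → min 11060.
Optimal order: ((((A₁·A₂)·A₃)·A₄)·A₅) with cost 11060.

11060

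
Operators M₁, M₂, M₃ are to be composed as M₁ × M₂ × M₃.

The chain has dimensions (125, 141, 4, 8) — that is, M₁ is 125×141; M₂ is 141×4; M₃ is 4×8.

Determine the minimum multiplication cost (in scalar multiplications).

74500

Order (M₁ × (M₂ × M₃)): (M₂ × M₃): 141×4 by 4×8 → 141×8, cost 141·4·8 = 4512; (M₁ × (M₂ × M₃)): 125×141 by 141×8 → 125×8, cost 125·141·8 = 141000; cumulative 145512. Total 145512.
Order ((M₁ × M₂) × M₃): (M₁ × M₂): 125×141 by 141×4 → 125×4, cost 125·141·4 = 70500; ((M₁ × M₂) × M₃): 125×4 by 4×8 → 125×8, cost 125·4·8 = 4000; cumulative 74500. Total 74500.
Minimum: 74500.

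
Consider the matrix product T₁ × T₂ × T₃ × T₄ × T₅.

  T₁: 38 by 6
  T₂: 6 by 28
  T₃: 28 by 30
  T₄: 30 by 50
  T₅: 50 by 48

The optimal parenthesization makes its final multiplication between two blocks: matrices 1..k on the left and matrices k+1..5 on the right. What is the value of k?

Adjacent pairs: T₁T₂ = 38·6·28 = 6384; T₂T₃ = 6·28·30 = 5040; T₃T₄ = 28·30·50 = 42000; T₄T₅ = 30·50·48 = 72000.
Length 3: T₁..T₃: k=1: 0+5040+38·6·30=11880; k=2: 6384+0+38·28·30=38304 → min 11880 | T₂..T₄: k=2: 0+42000+6·28·50=50400; k=3: 5040+0+6·30·50=14040 → min 14040 | T₃..T₅: k=3: 0+72000+28·30·48=112320; k=4: 42000+0+28·50·48=109200 → min 109200.
Length 4: T₁..T₄: k=1: 0+14040+38·6·50=25440; k=2: 6384+42000+38·28·50=101584; k=3: 11880+0+38·30·50=68880 → min 25440 | T₂..T₅: k=2: 0+109200+6·28·48=117264; k=3: 5040+72000+6·30·48=85680; k=4: 14040+0+6·50·48=28440 → min 28440.
Top-level splits: k=1: (T₁..T₁)·(T₂..T₅) → 0+28440+38·6·48 = 39384; k=2: (T₁..T₂)·(T₃..T₅) → 6384+109200+38·28·48 = 166656; k=3: (T₁..T₃)·(T₄..T₅) → 11880+72000+38·30·48 = 138600; k=4: (T₁..T₄)·(T₅..T₅) → 25440+0+38·50·48 = 116640.
Best split is after T₁, i.e. k = 1.

1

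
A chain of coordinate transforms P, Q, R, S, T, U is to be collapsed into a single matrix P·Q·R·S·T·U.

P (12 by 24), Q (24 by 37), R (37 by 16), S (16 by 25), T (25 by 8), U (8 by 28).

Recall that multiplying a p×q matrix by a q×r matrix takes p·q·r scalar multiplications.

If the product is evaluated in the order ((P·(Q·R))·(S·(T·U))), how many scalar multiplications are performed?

40992

(Q·R): 24×37 by 37×16 → 24×16, cost 24·37·16 = 14208
(P·(Q·R)): 12×24 by 24×16 → 12×16, cost 12·24·16 = 4608; cumulative 18816
(T·U): 25×8 by 8×28 → 25×28, cost 25·8·28 = 5600
(S·(T·U)): 16×25 by 25×28 → 16×28, cost 16·25·28 = 11200; cumulative 16800
((P·(Q·R))·(S·(T·U))): 12×16 by 16×28 → 12×28, cost 12·16·28 = 5376; cumulative 40992
Total: 40992 scalar multiplications.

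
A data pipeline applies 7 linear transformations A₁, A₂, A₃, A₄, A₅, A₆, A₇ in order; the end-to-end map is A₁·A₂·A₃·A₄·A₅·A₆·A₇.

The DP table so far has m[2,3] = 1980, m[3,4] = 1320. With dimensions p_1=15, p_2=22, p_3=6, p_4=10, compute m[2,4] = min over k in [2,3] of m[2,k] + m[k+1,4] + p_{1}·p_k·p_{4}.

m[2,4] = min over k∈[2,3] of m[2,k]+m[k+1,4]+p_{1}·p_k·p_{4}.
k=2: 0 + 1320 + 15·22·10 = 4620; k=3: 1980 + 0 + 15·6·10 = 2880.
Minimum: 2880 at k=3.

2880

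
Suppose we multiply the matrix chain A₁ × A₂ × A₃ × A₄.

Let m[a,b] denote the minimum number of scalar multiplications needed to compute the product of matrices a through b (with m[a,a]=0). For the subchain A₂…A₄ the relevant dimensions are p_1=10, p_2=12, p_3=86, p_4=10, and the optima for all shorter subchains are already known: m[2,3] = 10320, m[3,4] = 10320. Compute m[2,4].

11520

m[2,4] = min over k∈[2,3] of m[2,k]+m[k+1,4]+p_{1}·p_k·p_{4}.
k=2: 0 + 10320 + 10·12·10 = 11520; k=3: 10320 + 0 + 10·86·10 = 18920.
Minimum: 11520 at k=2.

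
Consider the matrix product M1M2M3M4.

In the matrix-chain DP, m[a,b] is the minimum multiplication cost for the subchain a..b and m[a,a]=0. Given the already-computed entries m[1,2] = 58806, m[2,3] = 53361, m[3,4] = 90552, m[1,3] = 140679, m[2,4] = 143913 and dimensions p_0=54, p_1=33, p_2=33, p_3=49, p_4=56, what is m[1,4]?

243705

m[1,4] = min over k∈[1,3] of m[1,k]+m[k+1,4]+p_{0}·p_k·p_{4}.
k=1: 0 + 143913 + 54·33·56 = 243705; k=2: 58806 + 90552 + 54·33·56 = 249150; k=3: 140679 + 0 + 54·49·56 = 288855.
Minimum: 243705 at k=1.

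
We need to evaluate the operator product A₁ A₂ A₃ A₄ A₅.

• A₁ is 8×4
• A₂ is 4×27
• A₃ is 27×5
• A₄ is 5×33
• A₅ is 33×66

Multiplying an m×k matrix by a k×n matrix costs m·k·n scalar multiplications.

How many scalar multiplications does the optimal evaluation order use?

Adjacent pairs: A₁A₂ = 8·4·27 = 864; A₂A₃ = 4·27·5 = 540; A₃A₄ = 27·5·33 = 4455; A₄A₅ = 5·33·66 = 10890.
Length 3: A₁..A₃: k=1: 0+540+8·4·5=700; k=2: 864+0+8·27·5=1944 → min 700 | A₂..A₄: k=2: 0+4455+4·27·33=8019; k=3: 540+0+4·5·33=1200 → min 1200 | A₃..A₅: k=3: 0+10890+27·5·66=19800; k=4: 4455+0+27·33·66=63261 → min 19800.
Length 4: A₁..A₄: k=1: 0+1200+8·4·33=2256; k=2: 864+4455+8·27·33=12447; k=3: 700+0+8·5·33=2020 → min 2020 | A₂..A₅: k=2: 0+19800+4·27·66=26928; k=3: 540+10890+4·5·66=12750; k=4: 1200+0+4·33·66=9912 → min 9912.
Length 5: A₁..A₅: k=1: 0+9912+8·4·66=12024; k=2: 864+19800+8·27·66=34920; k=3: 700+10890+8·5·66=14230; k=4: 2020+0+8·33·66=19444 → min 12024.
Optimal order: (A₁ (((A₂ A₃) A₄) A₅)) with cost 12024.

12024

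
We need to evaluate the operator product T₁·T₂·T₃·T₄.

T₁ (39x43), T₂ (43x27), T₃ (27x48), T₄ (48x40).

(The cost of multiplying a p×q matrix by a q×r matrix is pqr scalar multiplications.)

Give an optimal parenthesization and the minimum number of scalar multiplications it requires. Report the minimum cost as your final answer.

Adjacent pairs: T₁T₂ = 39·43·27 = 45279; T₂T₃ = 43·27·48 = 55728; T₃T₄ = 27·48·40 = 51840.
Length 3: T₁..T₃: k=1: 0+55728+39·43·48=136224; k=2: 45279+0+39·27·48=95823 → min 95823 | T₂..T₄: k=2: 0+51840+43·27·40=98280; k=3: 55728+0+43·48·40=138288 → min 98280.
Length 4: T₁..T₄: k=1: 0+98280+39·43·40=165360; k=2: 45279+51840+39·27·40=139239; k=3: 95823+0+39·48·40=170703 → min 139239.
Optimal parenthesization: ((T₁·T₂)·(T₃·T₄)) with cost 139239.

139239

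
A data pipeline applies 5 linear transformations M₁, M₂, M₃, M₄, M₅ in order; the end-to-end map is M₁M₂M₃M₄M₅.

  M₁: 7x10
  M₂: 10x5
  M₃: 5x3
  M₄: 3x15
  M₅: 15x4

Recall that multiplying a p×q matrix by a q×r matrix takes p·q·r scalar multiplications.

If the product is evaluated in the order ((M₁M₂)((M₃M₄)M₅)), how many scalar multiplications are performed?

(M₁M₂): 7×10 by 10×5 → 7×5, cost 7·10·5 = 350
(M₃M₄): 5×3 by 3×15 → 5×15, cost 5·3·15 = 225
((M₃M₄)M₅): 5×15 by 15×4 → 5×4, cost 5·15·4 = 300; cumulative 525
((M₁M₂)((M₃M₄)M₅)): 7×5 by 5×4 → 7×4, cost 7·5·4 = 140; cumulative 1015
Total: 1015 scalar multiplications.

1015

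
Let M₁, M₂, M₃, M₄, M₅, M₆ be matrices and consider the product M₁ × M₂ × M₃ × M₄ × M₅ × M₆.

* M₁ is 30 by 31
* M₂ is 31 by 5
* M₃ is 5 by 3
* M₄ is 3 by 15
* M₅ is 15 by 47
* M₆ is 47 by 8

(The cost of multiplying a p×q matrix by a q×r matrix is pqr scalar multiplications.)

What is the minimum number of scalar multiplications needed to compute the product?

Adjacent pairs: M₁M₂ = 30·31·5 = 4650; M₂M₃ = 31·5·3 = 465; M₃M₄ = 5·3·15 = 225; M₄M₅ = 3·15·47 = 2115; M₅M₆ = 15·47·8 = 5640.
Length 3: M₁..M₃: k=1: 0+465+30·31·3=3255; k=2: 4650+0+30·5·3=5100 → min 3255 | M₂..M₄: k=2: 0+225+31·5·15=2550; k=3: 465+0+31·3·15=1860 → min 1860 | M₃..M₅: k=3: 0+2115+5·3·47=2820; k=4: 225+0+5·15·47=3750 → min 2820 | M₄..M₆: k=4: 0+5640+3·15·8=6000; k=5: 2115+0+3·47·8=3243 → min 3243.
Length 4: M₁..M₄: k=1: 0+1860+30·31·15=15810; k=2: 4650+225+30·5·15=7125; k=3: 3255+0+30·3·15=4605 → min 4605 | M₂..M₅: k=2: 0+2820+31·5·47=10105; k=3: 465+2115+31·3·47=6951; k=4: 1860+0+31·15·47=23715 → min 6951 | M₃..M₆: k=3: 0+3243+5·3·8=3363; k=4: 225+5640+5·15·8=6465; k=5: 2820+0+5·47·8=4700 → min 3363.
Length 5: M₁..M₅: k=1: 0+6951+30·31·47=50661; k=2: 4650+2820+30·5·47=14520; k=3: 3255+2115+30·3·47=9600; k=4: 4605+0+30·15·47=25755 → min 9600 | M₂..M₆: k=2: 0+3363+31·5·8=4603; k=3: 465+3243+31·3·8=4452; k=4: 1860+5640+31·15·8=11220; k=5: 6951+0+31·47·8=18607 → min 4452.
Length 6: M₁..M₆: k=1: 0+4452+30·31·8=11892; k=2: 4650+3363+30·5·8=9213; k=3: 3255+3243+30·3·8=7218; k=4: 4605+5640+30·15·8=13845; k=5: 9600+0+30·47·8=20880 → min 7218.
Optimal order: ((M₁ × (M₂ × M₃)) × ((M₄ × M₅) × M₆)) with cost 7218.

7218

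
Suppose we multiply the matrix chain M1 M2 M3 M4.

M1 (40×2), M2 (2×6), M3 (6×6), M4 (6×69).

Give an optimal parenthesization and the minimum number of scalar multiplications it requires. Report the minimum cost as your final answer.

6420

Adjacent pairs: M1M2 = 40·2·6 = 480; M2M3 = 2·6·6 = 72; M3M4 = 6·6·69 = 2484.
Length 3: M1..M3: k=1: 0+72+40·2·6=552; k=2: 480+0+40·6·6=1920 → min 552 | M2..M4: k=2: 0+2484+2·6·69=3312; k=3: 72+0+2·6·69=900 → min 900.
Length 4: M1..M4: k=1: 0+900+40·2·69=6420; k=2: 480+2484+40·6·69=19524; k=3: 552+0+40·6·69=17112 → min 6420.
Optimal parenthesization: (M1 ((M2 M3) M4)) with cost 6420.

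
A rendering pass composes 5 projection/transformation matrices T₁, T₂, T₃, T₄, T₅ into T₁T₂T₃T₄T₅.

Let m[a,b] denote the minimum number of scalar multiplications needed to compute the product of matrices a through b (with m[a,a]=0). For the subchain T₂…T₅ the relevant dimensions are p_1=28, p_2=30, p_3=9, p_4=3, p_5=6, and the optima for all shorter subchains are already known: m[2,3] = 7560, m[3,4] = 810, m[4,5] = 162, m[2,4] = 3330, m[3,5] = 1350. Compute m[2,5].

m[2,5] = min over k∈[2,4] of m[2,k]+m[k+1,5]+p_{1}·p_k·p_{5}.
k=2: 0 + 1350 + 28·30·6 = 6390; k=3: 7560 + 162 + 28·9·6 = 9234; k=4: 3330 + 0 + 28·3·6 = 3834.
Minimum: 3834 at k=4.

3834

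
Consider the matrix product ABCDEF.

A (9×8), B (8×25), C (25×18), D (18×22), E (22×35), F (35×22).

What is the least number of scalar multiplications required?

20672

Adjacent pairs: AB = 9·8·25 = 1800; BC = 8·25·18 = 3600; CD = 25·18·22 = 9900; DE = 18·22·35 = 13860; EF = 22·35·22 = 16940.
Length 3: A..C: k=1: 0+3600+9·8·18=4896; k=2: 1800+0+9·25·18=5850 → min 4896 | B..D: k=2: 0+9900+8·25·22=14300; k=3: 3600+0+8·18·22=6768 → min 6768 | C..E: k=3: 0+13860+25·18·35=29610; k=4: 9900+0+25·22·35=29150 → min 29150 | D..F: k=4: 0+16940+18·22·22=25652; k=5: 13860+0+18·35·22=27720 → min 25652.
Length 4: A..D: k=1: 0+6768+9·8·22=8352; k=2: 1800+9900+9·25·22=16650; k=3: 4896+0+9·18·22=8460 → min 8352 | B..E: k=2: 0+29150+8·25·35=36150; k=3: 3600+13860+8·18·35=22500; k=4: 6768+0+8·22·35=12928 → min 12928 | C..F: k=3: 0+25652+25·18·22=35552; k=4: 9900+16940+25·22·22=38940; k=5: 29150+0+25·35·22=48400 → min 35552.
Length 5: A..E: k=1: 0+12928+9·8·35=15448; k=2: 1800+29150+9·25·35=38825; k=3: 4896+13860+9·18·35=24426; k=4: 8352+0+9·22·35=15282 → min 15282 | B..F: k=2: 0+35552+8·25·22=39952; k=3: 3600+25652+8·18·22=32420; k=4: 6768+16940+8·22·22=27580; k=5: 12928+0+8·35·22=19088 → min 19088.
Length 6: A..F: k=1: 0+19088+9·8·22=20672; k=2: 1800+35552+9·25·22=42302; k=3: 4896+25652+9·18·22=34112; k=4: 8352+16940+9·22·22=29648; k=5: 15282+0+9·35·22=22212 → min 20672.
Optimal order: (A((((BC)D)E)F)) with cost 20672.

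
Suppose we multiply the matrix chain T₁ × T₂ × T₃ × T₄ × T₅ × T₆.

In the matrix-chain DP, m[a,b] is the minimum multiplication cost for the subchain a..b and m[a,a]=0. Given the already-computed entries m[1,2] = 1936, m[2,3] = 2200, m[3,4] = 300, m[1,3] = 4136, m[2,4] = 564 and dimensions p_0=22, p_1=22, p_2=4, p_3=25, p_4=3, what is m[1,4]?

2016

m[1,4] = min over k∈[1,3] of m[1,k]+m[k+1,4]+p_{0}·p_k·p_{4}.
k=1: 0 + 564 + 22·22·3 = 2016; k=2: 1936 + 300 + 22·4·3 = 2500; k=3: 4136 + 0 + 22·25·3 = 5786.
Minimum: 2016 at k=1.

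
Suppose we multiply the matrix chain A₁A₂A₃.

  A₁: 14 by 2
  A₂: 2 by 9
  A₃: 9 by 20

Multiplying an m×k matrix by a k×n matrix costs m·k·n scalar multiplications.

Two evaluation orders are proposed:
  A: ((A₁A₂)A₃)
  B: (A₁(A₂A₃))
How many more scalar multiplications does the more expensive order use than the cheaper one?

1852

Order A = ((A₁A₂)A₃): (A₁A₂): 14×2 by 2×9 → 14×9, cost 14·2·9 = 252; ((A₁A₂)A₃): 14×9 by 9×20 → 14×20, cost 14·9·20 = 2520; cumulative 2772. Total 2772.
Order B = (A₁(A₂A₃)): (A₂A₃): 2×9 by 9×20 → 2×20, cost 2·9·20 = 360; (A₁(A₂A₃)): 14×2 by 2×20 → 14×20, cost 14·2·20 = 560; cumulative 920. Total 920.
Difference: |2772 − 920| = 1852.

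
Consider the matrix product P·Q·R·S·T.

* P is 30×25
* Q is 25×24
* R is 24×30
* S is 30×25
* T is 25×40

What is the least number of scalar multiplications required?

81750

Adjacent pairs: PQ = 30·25·24 = 18000; QR = 25·24·30 = 18000; RS = 24·30·25 = 18000; ST = 30·25·40 = 30000.
Length 3: P..R: k=1: 0+18000+30·25·30=40500; k=2: 18000+0+30·24·30=39600 → min 39600 | Q..S: k=2: 0+18000+25·24·25=33000; k=3: 18000+0+25·30·25=36750 → min 33000 | R..T: k=3: 0+30000+24·30·40=58800; k=4: 18000+0+24·25·40=42000 → min 42000.
Length 4: P..S: k=1: 0+33000+30·25·25=51750; k=2: 18000+18000+30·24·25=54000; k=3: 39600+0+30·30·25=62100 → min 51750 | Q..T: k=2: 0+42000+25·24·40=66000; k=3: 18000+30000+25·30·40=78000; k=4: 33000+0+25·25·40=58000 → min 58000.
Length 5: P..T: k=1: 0+58000+30·25·40=88000; k=2: 18000+42000+30·24·40=88800; k=3: 39600+30000+30·30·40=105600; k=4: 51750+0+30·25·40=81750 → min 81750.
Optimal order: ((P·(Q·(R·S)))·T) with cost 81750.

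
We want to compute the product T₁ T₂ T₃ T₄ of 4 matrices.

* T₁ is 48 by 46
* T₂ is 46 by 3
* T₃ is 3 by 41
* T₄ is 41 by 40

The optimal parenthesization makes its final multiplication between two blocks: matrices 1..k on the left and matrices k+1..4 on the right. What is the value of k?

2

Adjacent pairs: T₁T₂ = 48·46·3 = 6624; T₂T₃ = 46·3·41 = 5658; T₃T₄ = 3·41·40 = 4920.
Length 3: T₁..T₃: k=1: 0+5658+48·46·41=96186; k=2: 6624+0+48·3·41=12528 → min 12528 | T₂..T₄: k=2: 0+4920+46·3·40=10440; k=3: 5658+0+46·41·40=81098 → min 10440.
Top-level splits: k=1: (T₁..T₁)·(T₂..T₄) → 0+10440+48·46·40 = 98760; k=2: (T₁..T₂)·(T₃..T₄) → 6624+4920+48·3·40 = 17304; k=3: (T₁..T₃)·(T₄..T₄) → 12528+0+48·41·40 = 91248.
Best split is after T₂, i.e. k = 2.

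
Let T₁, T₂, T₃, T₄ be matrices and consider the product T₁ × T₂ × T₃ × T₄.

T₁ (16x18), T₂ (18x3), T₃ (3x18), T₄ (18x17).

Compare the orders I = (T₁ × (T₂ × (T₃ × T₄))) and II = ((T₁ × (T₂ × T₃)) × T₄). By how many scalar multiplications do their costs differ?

4320

Order I = (T₁ × (T₂ × (T₃ × T₄))): (T₃ × T₄): 3×18 by 18×17 → 3×17, cost 3·18·17 = 918; (T₂ × (T₃ × T₄)): 18×3 by 3×17 → 18×17, cost 18·3·17 = 918; cumulative 1836; (T₁ × (T₂ × (T₃ × T₄))): 16×18 by 18×17 → 16×17, cost 16·18·17 = 4896; cumulative 6732. Total 6732.
Order II = ((T₁ × (T₂ × T₃)) × T₄): (T₂ × T₃): 18×3 by 3×18 → 18×18, cost 18·3·18 = 972; (T₁ × (T₂ × T₃)): 16×18 by 18×18 → 16×18, cost 16·18·18 = 5184; cumulative 6156; ((T₁ × (T₂ × T₃)) × T₄): 16×18 by 18×17 → 16×17, cost 16·18·17 = 4896; cumulative 11052. Total 11052.
Difference: |6732 − 11052| = 4320.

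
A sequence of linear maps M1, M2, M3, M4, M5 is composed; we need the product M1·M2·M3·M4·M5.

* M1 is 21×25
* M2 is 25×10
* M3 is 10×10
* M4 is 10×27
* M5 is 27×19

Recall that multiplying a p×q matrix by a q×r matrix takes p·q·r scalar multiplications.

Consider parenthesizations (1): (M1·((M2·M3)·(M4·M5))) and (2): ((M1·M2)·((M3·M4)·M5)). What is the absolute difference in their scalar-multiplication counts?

Order (1) = (M1·((M2·M3)·(M4·M5))): (M2·M3): 25×10 by 10×10 → 25×10, cost 25·10·10 = 2500; (M4·M5): 10×27 by 27×19 → 10×19, cost 10·27·19 = 5130; ((M2·M3)·(M4·M5)): 25×10 by 10×19 → 25×19, cost 25·10·19 = 4750; cumulative 12380; (M1·((M2·M3)·(M4·M5))): 21×25 by 25×19 → 21×19, cost 21·25·19 = 9975; cumulative 22355. Total 22355.
Order (2) = ((M1·M2)·((M3·M4)·M5)): (M1·M2): 21×25 by 25×10 → 21×10, cost 21·25·10 = 5250; (M3·M4): 10×10 by 10×27 → 10×27, cost 10·10·27 = 2700; ((M3·M4)·M5): 10×27 by 27×19 → 10×19, cost 10·27·19 = 5130; cumulative 7830; ((M1·M2)·((M3·M4)·M5)): 21×10 by 10×19 → 21×19, cost 21·10·19 = 3990; cumulative 17070. Total 17070.
Difference: |22355 − 17070| = 5285.

5285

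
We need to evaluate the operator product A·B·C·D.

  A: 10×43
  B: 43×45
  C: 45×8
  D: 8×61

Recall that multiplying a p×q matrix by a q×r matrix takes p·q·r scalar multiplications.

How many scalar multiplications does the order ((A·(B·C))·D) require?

(B·C): 43×45 by 45×8 → 43×8, cost 43·45·8 = 15480
(A·(B·C)): 10×43 by 43×8 → 10×8, cost 10·43·8 = 3440; cumulative 18920
((A·(B·C))·D): 10×8 by 8×61 → 10×61, cost 10·8·61 = 4880; cumulative 23800
Total: 23800 scalar multiplications.

23800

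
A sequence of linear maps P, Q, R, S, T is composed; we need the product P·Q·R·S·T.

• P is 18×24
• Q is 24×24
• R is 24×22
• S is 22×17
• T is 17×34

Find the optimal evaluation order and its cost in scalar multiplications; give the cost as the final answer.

Adjacent pairs: PQ = 18·24·24 = 10368; QR = 24·24·22 = 12672; RS = 24·22·17 = 8976; ST = 22·17·34 = 12716.
Length 3: P..R: k=1: 0+12672+18·24·22=22176; k=2: 10368+0+18·24·22=19872 → min 19872 | Q..S: k=2: 0+8976+24·24·17=18768; k=3: 12672+0+24·22·17=21648 → min 18768 | R..T: k=3: 0+12716+24·22·34=30668; k=4: 8976+0+24·17·34=22848 → min 22848.
Length 4: P..S: k=1: 0+18768+18·24·17=26112; k=2: 10368+8976+18·24·17=26688; k=3: 19872+0+18·22·17=26604 → min 26112 | Q..T: k=2: 0+22848+24·24·34=42432; k=3: 12672+12716+24·22·34=43340; k=4: 18768+0+24·17·34=32640 → min 32640.
Length 5: P..T: k=1: 0+32640+18·24·34=47328; k=2: 10368+22848+18·24·34=47904; k=3: 19872+12716+18·22·34=46052; k=4: 26112+0+18·17·34=36516 → min 36516.
Optimal parenthesization: ((P·(Q·(R·S)))·T) with cost 36516.

36516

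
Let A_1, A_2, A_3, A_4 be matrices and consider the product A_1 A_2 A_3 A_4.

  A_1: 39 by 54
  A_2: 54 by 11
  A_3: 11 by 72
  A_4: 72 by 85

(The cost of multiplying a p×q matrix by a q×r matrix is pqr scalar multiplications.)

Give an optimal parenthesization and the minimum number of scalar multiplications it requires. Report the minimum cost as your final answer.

126951

Adjacent pairs: A_1A_2 = 39·54·11 = 23166; A_2A_3 = 54·11·72 = 42768; A_3A_4 = 11·72·85 = 67320.
Length 3: A_1..A_3: k=1: 0+42768+39·54·72=194400; k=2: 23166+0+39·11·72=54054 → min 54054 | A_2..A_4: k=2: 0+67320+54·11·85=117810; k=3: 42768+0+54·72·85=373248 → min 117810.
Length 4: A_1..A_4: k=1: 0+117810+39·54·85=296820; k=2: 23166+67320+39·11·85=126951; k=3: 54054+0+39·72·85=292734 → min 126951.
Optimal parenthesization: ((A_1 A_2) (A_3 A_4)) with cost 126951.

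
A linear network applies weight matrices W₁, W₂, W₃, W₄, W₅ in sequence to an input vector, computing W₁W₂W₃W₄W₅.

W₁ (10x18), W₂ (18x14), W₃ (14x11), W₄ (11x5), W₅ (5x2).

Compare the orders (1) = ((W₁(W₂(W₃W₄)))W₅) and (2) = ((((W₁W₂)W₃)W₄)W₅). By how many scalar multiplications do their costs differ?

Order (1) = ((W₁(W₂(W₃W₄)))W₅): (W₃W₄): 14×11 by 11×5 → 14×5, cost 14·11·5 = 770; (W₂(W₃W₄)): 18×14 by 14×5 → 18×5, cost 18·14·5 = 1260; cumulative 2030; (W₁(W₂(W₃W₄))): 10×18 by 18×5 → 10×5, cost 10·18·5 = 900; cumulative 2930; ((W₁(W₂(W₃W₄)))W₅): 10×5 by 5×2 → 10×2, cost 10·5·2 = 100; cumulative 3030. Total 3030.
Order (2) = ((((W₁W₂)W₃)W₄)W₅): (W₁W₂): 10×18 by 18×14 → 10×14, cost 10·18·14 = 2520; ((W₁W₂)W₃): 10×14 by 14×11 → 10×11, cost 10·14·11 = 1540; cumulative 4060; (((W₁W₂)W₃)W₄): 10×11 by 11×5 → 10×5, cost 10·11·5 = 550; cumulative 4610; ((((W₁W₂)W₃)W₄)W₅): 10×5 by 5×2 → 10×2, cost 10·5·2 = 100; cumulative 4710. Total 4710.
Difference: |3030 − 4710| = 1680.

1680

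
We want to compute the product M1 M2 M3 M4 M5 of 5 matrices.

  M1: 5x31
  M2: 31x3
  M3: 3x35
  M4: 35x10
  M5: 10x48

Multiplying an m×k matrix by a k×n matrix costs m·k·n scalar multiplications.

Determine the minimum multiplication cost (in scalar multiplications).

3675

Adjacent pairs: M1M2 = 5·31·3 = 465; M2M3 = 31·3·35 = 3255; M3M4 = 3·35·10 = 1050; M4M5 = 35·10·48 = 16800.
Length 3: M1..M3: k=1: 0+3255+5·31·35=8680; k=2: 465+0+5·3·35=990 → min 990 | M2..M4: k=2: 0+1050+31·3·10=1980; k=3: 3255+0+31·35·10=14105 → min 1980 | M3..M5: k=3: 0+16800+3·35·48=21840; k=4: 1050+0+3·10·48=2490 → min 2490.
Length 4: M1..M4: k=1: 0+1980+5·31·10=3530; k=2: 465+1050+5·3·10=1665; k=3: 990+0+5·35·10=2740 → min 1665 | M2..M5: k=2: 0+2490+31·3·48=6954; k=3: 3255+16800+31·35·48=72135; k=4: 1980+0+31·10·48=16860 → min 6954.
Length 5: M1..M5: k=1: 0+6954+5·31·48=14394; k=2: 465+2490+5·3·48=3675; k=3: 990+16800+5·35·48=26190; k=4: 1665+0+5·10·48=4065 → min 3675.
Optimal order: ((M1 M2) ((M3 M4) M5)) with cost 3675.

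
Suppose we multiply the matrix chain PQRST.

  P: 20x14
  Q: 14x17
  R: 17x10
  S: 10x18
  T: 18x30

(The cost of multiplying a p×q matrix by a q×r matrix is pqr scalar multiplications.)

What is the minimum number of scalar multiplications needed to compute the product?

Adjacent pairs: PQ = 20·14·17 = 4760; QR = 14·17·10 = 2380; RS = 17·10·18 = 3060; ST = 10·18·30 = 5400.
Length 3: P..R: k=1: 0+2380+20·14·10=5180; k=2: 4760+0+20·17·10=8160 → min 5180 | Q..S: k=2: 0+3060+14·17·18=7344; k=3: 2380+0+14·10·18=4900 → min 4900 | R..T: k=3: 0+5400+17·10·30=10500; k=4: 3060+0+17·18·30=12240 → min 10500.
Length 4: P..S: k=1: 0+4900+20·14·18=9940; k=2: 4760+3060+20·17·18=13940; k=3: 5180+0+20·10·18=8780 → min 8780 | Q..T: k=2: 0+10500+14·17·30=17640; k=3: 2380+5400+14·10·30=11980; k=4: 4900+0+14·18·30=12460 → min 11980.
Length 5: P..T: k=1: 0+11980+20·14·30=20380; k=2: 4760+10500+20·17·30=25460; k=3: 5180+5400+20·10·30=16580; k=4: 8780+0+20·18·30=19580 → min 16580.
Optimal order: ((P(QR))(ST)) with cost 16580.

16580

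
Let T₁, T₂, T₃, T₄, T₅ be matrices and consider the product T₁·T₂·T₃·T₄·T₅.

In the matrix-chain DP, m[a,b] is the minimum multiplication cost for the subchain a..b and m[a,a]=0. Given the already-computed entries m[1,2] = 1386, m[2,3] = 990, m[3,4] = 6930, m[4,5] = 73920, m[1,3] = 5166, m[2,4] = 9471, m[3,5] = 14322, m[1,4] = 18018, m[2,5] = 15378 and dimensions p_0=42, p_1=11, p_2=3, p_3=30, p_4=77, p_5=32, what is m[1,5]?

m[1,5] = min over k∈[1,4] of m[1,k]+m[k+1,5]+p_{0}·p_k·p_{5}.
k=1: 0 + 15378 + 42·11·32 = 30162; k=2: 1386 + 14322 + 42·3·32 = 19740; k=3: 5166 + 73920 + 42·30·32 = 119406; k=4: 18018 + 0 + 42·77·32 = 121506.
Minimum: 19740 at k=2.

19740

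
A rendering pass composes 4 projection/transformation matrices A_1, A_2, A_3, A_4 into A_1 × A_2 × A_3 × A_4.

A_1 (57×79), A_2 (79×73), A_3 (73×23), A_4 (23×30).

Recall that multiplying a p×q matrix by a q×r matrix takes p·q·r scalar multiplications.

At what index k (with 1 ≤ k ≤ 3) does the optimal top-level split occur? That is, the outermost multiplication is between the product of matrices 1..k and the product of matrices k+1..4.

Adjacent pairs: A_1A_2 = 57·79·73 = 328719; A_2A_3 = 79·73·23 = 132641; A_3A_4 = 73·23·30 = 50370.
Length 3: A_1..A_3: k=1: 0+132641+57·79·23=236210; k=2: 328719+0+57·73·23=424422 → min 236210 | A_2..A_4: k=2: 0+50370+79·73·30=223380; k=3: 132641+0+79·23·30=187151 → min 187151.
Top-level splits: k=1: (A_1..A_1)·(A_2..A_4) → 0+187151+57·79·30 = 322241; k=2: (A_1..A_2)·(A_3..A_4) → 328719+50370+57·73·30 = 503919; k=3: (A_1..A_3)·(A_4..A_4) → 236210+0+57·23·30 = 275540.
Best split is after A_3, i.e. k = 3.

3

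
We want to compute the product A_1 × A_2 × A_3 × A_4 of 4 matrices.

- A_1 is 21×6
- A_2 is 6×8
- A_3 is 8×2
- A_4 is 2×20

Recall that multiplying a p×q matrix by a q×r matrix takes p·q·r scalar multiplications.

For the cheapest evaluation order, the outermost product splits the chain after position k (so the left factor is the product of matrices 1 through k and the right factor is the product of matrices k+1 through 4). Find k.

3

Adjacent pairs: A_1A_2 = 21·6·8 = 1008; A_2A_3 = 6·8·2 = 96; A_3A_4 = 8·2·20 = 320.
Length 3: A_1..A_3: k=1: 0+96+21·6·2=348; k=2: 1008+0+21·8·2=1344 → min 348 | A_2..A_4: k=2: 0+320+6·8·20=1280; k=3: 96+0+6·2·20=336 → min 336.
Top-level splits: k=1: (A_1..A_1)·(A_2..A_4) → 0+336+21·6·20 = 2856; k=2: (A_1..A_2)·(A_3..A_4) → 1008+320+21·8·20 = 4688; k=3: (A_1..A_3)·(A_4..A_4) → 348+0+21·2·20 = 1188.
Best split is after A_3, i.e. k = 3.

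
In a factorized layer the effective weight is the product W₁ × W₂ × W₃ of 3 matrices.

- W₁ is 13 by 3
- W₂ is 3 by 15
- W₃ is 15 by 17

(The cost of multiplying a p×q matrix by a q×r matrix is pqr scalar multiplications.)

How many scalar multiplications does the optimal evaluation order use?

1428

Order (W₁ × (W₂ × W₃)): (W₂ × W₃): 3×15 by 15×17 → 3×17, cost 3·15·17 = 765; (W₁ × (W₂ × W₃)): 13×3 by 3×17 → 13×17, cost 13·3·17 = 663; cumulative 1428. Total 1428.
Order ((W₁ × W₂) × W₃): (W₁ × W₂): 13×3 by 3×15 → 13×15, cost 13·3·15 = 585; ((W₁ × W₂) × W₃): 13×15 by 15×17 → 13×17, cost 13·15·17 = 3315; cumulative 3900. Total 3900.
Minimum: 1428.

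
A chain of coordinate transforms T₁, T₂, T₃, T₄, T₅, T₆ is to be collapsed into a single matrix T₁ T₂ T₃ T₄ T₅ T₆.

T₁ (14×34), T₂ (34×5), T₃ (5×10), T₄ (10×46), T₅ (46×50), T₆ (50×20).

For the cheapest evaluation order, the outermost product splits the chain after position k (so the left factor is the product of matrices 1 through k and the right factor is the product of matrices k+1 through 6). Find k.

2

Adjacent pairs: T₁T₂ = 14·34·5 = 2380; T₂T₃ = 34·5·10 = 1700; T₃T₄ = 5·10·46 = 2300; T₄T₅ = 10·46·50 = 23000; T₅T₆ = 46·50·20 = 46000.
Length 3: T₁..T₃: k=1: 0+1700+14·34·10=6460; k=2: 2380+0+14·5·10=3080 → min 3080 | T₂..T₄: k=2: 0+2300+34·5·46=10120; k=3: 1700+0+34·10·46=17340 → min 10120 | T₃..T₅: k=3: 0+23000+5·10·50=25500; k=4: 2300+0+5·46·50=13800 → min 13800 | T₄..T₆: k=4: 0+46000+10·46·20=55200; k=5: 23000+0+10·50·20=33000 → min 33000.
Length 4: T₁..T₄: k=1: 0+10120+14·34·46=32016; k=2: 2380+2300+14·5·46=7900; k=3: 3080+0+14·10·46=9520 → min 7900 | T₂..T₅: k=2: 0+13800+34·5·50=22300; k=3: 1700+23000+34·10·50=41700; k=4: 10120+0+34·46·50=88320 → min 22300 | T₃..T₆: k=3: 0+33000+5·10·20=34000; k=4: 2300+46000+5·46·20=52900; k=5: 13800+0+5·50·20=18800 → min 18800.
Length 5: T₁..T₅: k=1: 0+22300+14·34·50=46100; k=2: 2380+13800+14·5·50=19680; k=3: 3080+23000+14·10·50=33080; k=4: 7900+0+14·46·50=40100 → min 19680 | T₂..T₆: k=2: 0+18800+34·5·20=22200; k=3: 1700+33000+34·10·20=41500; k=4: 10120+46000+34·46·20=87400; k=5: 22300+0+34·50·20=56300 → min 22200.
Top-level splits: k=1: (T₁..T₁)·(T₂..T₆) → 0+22200+14·34·20 = 31720; k=2: (T₁..T₂)·(T₃..T₆) → 2380+18800+14·5·20 = 22580; k=3: (T₁..T₃)·(T₄..T₆) → 3080+33000+14·10·20 = 38880; k=4: (T₁..T₄)·(T₅..T₆) → 7900+46000+14·46·20 = 66780; k=5: (T₁..T₅)·(T₆..T₆) → 19680+0+14·50·20 = 33680.
Best split is after T₂, i.e. k = 2.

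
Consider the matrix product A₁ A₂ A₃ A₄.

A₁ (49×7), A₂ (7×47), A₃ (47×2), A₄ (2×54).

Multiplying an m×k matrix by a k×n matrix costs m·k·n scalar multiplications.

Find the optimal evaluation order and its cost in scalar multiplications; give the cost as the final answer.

Adjacent pairs: A₁A₂ = 49·7·47 = 16121; A₂A₃ = 7·47·2 = 658; A₃A₄ = 47·2·54 = 5076.
Length 3: A₁..A₃: k=1: 0+658+49·7·2=1344; k=2: 16121+0+49·47·2=20727 → min 1344 | A₂..A₄: k=2: 0+5076+7·47·54=22842; k=3: 658+0+7·2·54=1414 → min 1414.
Length 4: A₁..A₄: k=1: 0+1414+49·7·54=19936; k=2: 16121+5076+49·47·54=145559; k=3: 1344+0+49·2·54=6636 → min 6636.
Optimal parenthesization: ((A₁ (A₂ A₃)) A₄) with cost 6636.

6636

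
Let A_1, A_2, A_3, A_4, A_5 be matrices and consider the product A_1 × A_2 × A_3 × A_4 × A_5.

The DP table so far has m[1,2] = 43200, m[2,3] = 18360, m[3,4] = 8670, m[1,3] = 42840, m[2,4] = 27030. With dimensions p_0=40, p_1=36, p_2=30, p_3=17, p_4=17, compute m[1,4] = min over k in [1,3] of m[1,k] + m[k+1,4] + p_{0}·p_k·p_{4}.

m[1,4] = min over k∈[1,3] of m[1,k]+m[k+1,4]+p_{0}·p_k·p_{4}.
k=1: 0 + 27030 + 40·36·17 = 51510; k=2: 43200 + 8670 + 40·30·17 = 72270; k=3: 42840 + 0 + 40·17·17 = 54400.
Minimum: 51510 at k=1.

51510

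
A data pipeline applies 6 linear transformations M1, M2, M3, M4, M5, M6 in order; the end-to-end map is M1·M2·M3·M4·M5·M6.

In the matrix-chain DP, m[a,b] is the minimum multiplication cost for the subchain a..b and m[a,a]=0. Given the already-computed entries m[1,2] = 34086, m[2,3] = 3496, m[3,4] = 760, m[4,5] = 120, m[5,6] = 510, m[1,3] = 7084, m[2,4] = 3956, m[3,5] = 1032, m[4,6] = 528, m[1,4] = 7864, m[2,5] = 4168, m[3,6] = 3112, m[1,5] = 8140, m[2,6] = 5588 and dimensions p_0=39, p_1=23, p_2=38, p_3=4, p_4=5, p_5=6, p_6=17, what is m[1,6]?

m[1,6] = min over k∈[1,5] of m[1,k]+m[k+1,6]+p_{0}·p_k·p_{6}.
k=1: 0 + 5588 + 39·23·17 = 20837; k=2: 34086 + 3112 + 39·38·17 = 62392; k=3: 7084 + 528 + 39·4·17 = 10264; k=4: 7864 + 510 + 39·5·17 = 11689; k=5: 8140 + 0 + 39·6·17 = 12118.
Minimum: 10264 at k=3.

10264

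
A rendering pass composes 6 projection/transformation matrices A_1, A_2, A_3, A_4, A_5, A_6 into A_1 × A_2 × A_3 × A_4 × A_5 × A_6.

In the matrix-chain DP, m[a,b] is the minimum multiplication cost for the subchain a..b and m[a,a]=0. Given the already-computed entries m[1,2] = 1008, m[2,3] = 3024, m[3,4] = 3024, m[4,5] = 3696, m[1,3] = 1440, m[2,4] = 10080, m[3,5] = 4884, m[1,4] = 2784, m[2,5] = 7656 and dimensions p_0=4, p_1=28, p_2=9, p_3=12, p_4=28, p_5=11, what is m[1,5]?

m[1,5] = min over k∈[1,4] of m[1,k]+m[k+1,5]+p_{0}·p_k·p_{5}.
k=1: 0 + 7656 + 4·28·11 = 8888; k=2: 1008 + 4884 + 4·9·11 = 6288; k=3: 1440 + 3696 + 4·12·11 = 5664; k=4: 2784 + 0 + 4·28·11 = 4016.
Minimum: 4016 at k=4.

4016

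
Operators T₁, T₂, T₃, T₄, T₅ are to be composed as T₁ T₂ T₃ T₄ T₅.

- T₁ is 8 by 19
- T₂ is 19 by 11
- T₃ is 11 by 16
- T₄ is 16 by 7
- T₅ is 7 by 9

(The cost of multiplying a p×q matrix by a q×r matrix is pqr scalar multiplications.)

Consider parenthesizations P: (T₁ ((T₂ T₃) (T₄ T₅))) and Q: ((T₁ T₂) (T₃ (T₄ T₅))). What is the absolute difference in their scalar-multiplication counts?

3400

Order P = (T₁ ((T₂ T₃) (T₄ T₅))): (T₂ T₃): 19×11 by 11×16 → 19×16, cost 19·11·16 = 3344; (T₄ T₅): 16×7 by 7×9 → 16×9, cost 16·7·9 = 1008; ((T₂ T₃) (T₄ T₅)): 19×16 by 16×9 → 19×9, cost 19·16·9 = 2736; cumulative 7088; (T₁ ((T₂ T₃) (T₄ T₅))): 8×19 by 19×9 → 8×9, cost 8·19·9 = 1368; cumulative 8456. Total 8456.
Order Q = ((T₁ T₂) (T₃ (T₄ T₅))): (T₁ T₂): 8×19 by 19×11 → 8×11, cost 8·19·11 = 1672; (T₄ T₅): 16×7 by 7×9 → 16×9, cost 16·7·9 = 1008; (T₃ (T₄ T₅)): 11×16 by 16×9 → 11×9, cost 11·16·9 = 1584; cumulative 2592; ((T₁ T₂) (T₃ (T₄ T₅))): 8×11 by 11×9 → 8×9, cost 8·11·9 = 792; cumulative 5056. Total 5056.
Difference: |8456 − 5056| = 3400.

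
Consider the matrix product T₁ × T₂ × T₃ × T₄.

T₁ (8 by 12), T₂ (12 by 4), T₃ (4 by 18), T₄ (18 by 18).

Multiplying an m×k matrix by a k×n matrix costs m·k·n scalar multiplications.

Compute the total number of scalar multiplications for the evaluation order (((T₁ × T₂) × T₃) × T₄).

(T₁ × T₂): 8×12 by 12×4 → 8×4, cost 8·12·4 = 384
((T₁ × T₂) × T₃): 8×4 by 4×18 → 8×18, cost 8·4·18 = 576; cumulative 960
(((T₁ × T₂) × T₃) × T₄): 8×18 by 18×18 → 8×18, cost 8·18·18 = 2592; cumulative 3552
Total: 3552 scalar multiplications.

3552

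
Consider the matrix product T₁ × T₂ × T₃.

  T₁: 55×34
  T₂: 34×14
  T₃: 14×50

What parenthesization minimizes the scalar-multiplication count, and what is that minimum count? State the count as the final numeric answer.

64680

(T₁ × (T₂ × T₃)): cost 117300.
((T₁ × T₂) × T₃): cost 64680.
Optimal: ((T₁ × T₂) × T₃) with cost 64680.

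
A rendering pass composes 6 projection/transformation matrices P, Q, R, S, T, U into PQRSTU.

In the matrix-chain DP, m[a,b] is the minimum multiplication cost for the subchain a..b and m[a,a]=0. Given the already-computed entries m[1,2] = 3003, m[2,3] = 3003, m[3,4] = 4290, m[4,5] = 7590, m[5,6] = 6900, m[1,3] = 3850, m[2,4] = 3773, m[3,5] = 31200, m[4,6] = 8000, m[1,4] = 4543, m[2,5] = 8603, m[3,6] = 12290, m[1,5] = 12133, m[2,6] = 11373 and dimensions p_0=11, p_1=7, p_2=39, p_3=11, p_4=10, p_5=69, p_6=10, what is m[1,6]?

m[1,6] = min over k∈[1,5] of m[1,k]+m[k+1,6]+p_{0}·p_k·p_{6}.
k=1: 0 + 11373 + 11·7·10 = 12143; k=2: 3003 + 12290 + 11·39·10 = 19583; k=3: 3850 + 8000 + 11·11·10 = 13060; k=4: 4543 + 6900 + 11·10·10 = 12543; k=5: 12133 + 0 + 11·69·10 = 19723.
Minimum: 12143 at k=1.

12143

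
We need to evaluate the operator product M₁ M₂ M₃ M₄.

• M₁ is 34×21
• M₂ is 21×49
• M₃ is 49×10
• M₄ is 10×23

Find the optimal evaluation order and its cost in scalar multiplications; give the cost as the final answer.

25250

Adjacent pairs: M₁M₂ = 34·21·49 = 34986; M₂M₃ = 21·49·10 = 10290; M₃M₄ = 49·10·23 = 11270.
Length 3: M₁..M₃: k=1: 0+10290+34·21·10=17430; k=2: 34986+0+34·49·10=51646 → min 17430 | M₂..M₄: k=2: 0+11270+21·49·23=34937; k=3: 10290+0+21·10·23=15120 → min 15120.
Length 4: M₁..M₄: k=1: 0+15120+34·21·23=31542; k=2: 34986+11270+34·49·23=84574; k=3: 17430+0+34·10·23=25250 → min 25250.
Optimal parenthesization: ((M₁ (M₂ M₃)) M₄) with cost 25250.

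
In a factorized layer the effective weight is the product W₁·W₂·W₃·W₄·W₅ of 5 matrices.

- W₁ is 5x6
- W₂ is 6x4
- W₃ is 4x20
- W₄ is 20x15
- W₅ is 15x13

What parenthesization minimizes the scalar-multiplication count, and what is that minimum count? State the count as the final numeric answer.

2360

Adjacent pairs: W₁W₂ = 5·6·4 = 120; W₂W₃ = 6·4·20 = 480; W₃W₄ = 4·20·15 = 1200; W₄W₅ = 20·15·13 = 3900.
Length 3: W₁..W₃: k=1: 0+480+5·6·20=1080; k=2: 120+0+5·4·20=520 → min 520 | W₂..W₄: k=2: 0+1200+6·4·15=1560; k=3: 480+0+6·20·15=2280 → min 1560 | W₃..W₅: k=3: 0+3900+4·20·13=4940; k=4: 1200+0+4·15·13=1980 → min 1980.
Length 4: W₁..W₄: k=1: 0+1560+5·6·15=2010; k=2: 120+1200+5·4·15=1620; k=3: 520+0+5·20·15=2020 → min 1620 | W₂..W₅: k=2: 0+1980+6·4·13=2292; k=3: 480+3900+6·20·13=5940; k=4: 1560+0+6·15·13=2730 → min 2292.
Length 5: W₁..W₅: k=1: 0+2292+5·6·13=2682; k=2: 120+1980+5·4·13=2360; k=3: 520+3900+5·20·13=5720; k=4: 1620+0+5·15·13=2595 → min 2360.
Optimal parenthesization: ((W₁·W₂)·((W₃·W₄)·W₅)) with cost 2360.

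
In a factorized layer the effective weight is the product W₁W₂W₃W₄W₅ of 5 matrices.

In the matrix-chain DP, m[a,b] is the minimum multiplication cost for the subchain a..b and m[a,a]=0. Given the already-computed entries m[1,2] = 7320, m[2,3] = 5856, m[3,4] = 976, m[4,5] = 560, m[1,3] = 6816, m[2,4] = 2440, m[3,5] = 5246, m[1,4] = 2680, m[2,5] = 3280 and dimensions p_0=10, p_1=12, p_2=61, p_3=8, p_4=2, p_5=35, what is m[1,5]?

m[1,5] = min over k∈[1,4] of m[1,k]+m[k+1,5]+p_{0}·p_k·p_{5}.
k=1: 0 + 3280 + 10·12·35 = 7480; k=2: 7320 + 5246 + 10·61·35 = 33916; k=3: 6816 + 560 + 10·8·35 = 10176; k=4: 2680 + 0 + 10·2·35 = 3380.
Minimum: 3380 at k=4.

3380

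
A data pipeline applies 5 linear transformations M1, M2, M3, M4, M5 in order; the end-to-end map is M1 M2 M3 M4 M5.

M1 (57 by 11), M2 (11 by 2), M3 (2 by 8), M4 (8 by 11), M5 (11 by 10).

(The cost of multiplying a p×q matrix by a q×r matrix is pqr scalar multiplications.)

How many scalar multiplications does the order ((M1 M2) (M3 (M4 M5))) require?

(M1 M2): 57×11 by 11×2 → 57×2, cost 57·11·2 = 1254
(M4 M5): 8×11 by 11×10 → 8×10, cost 8·11·10 = 880
(M3 (M4 M5)): 2×8 by 8×10 → 2×10, cost 2·8·10 = 160; cumulative 1040
((M1 M2) (M3 (M4 M5))): 57×2 by 2×10 → 57×10, cost 57·2·10 = 1140; cumulative 3434
Total: 3434 scalar multiplications.

3434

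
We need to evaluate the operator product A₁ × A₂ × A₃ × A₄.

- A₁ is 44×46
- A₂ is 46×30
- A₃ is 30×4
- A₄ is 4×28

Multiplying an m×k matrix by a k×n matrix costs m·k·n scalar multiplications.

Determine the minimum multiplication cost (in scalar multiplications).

Adjacent pairs: A₁A₂ = 44·46·30 = 60720; A₂A₃ = 46·30·4 = 5520; A₃A₄ = 30·4·28 = 3360.
Length 3: A₁..A₃: k=1: 0+5520+44·46·4=13616; k=2: 60720+0+44·30·4=66000 → min 13616 | A₂..A₄: k=2: 0+3360+46·30·28=42000; k=3: 5520+0+46·4·28=10672 → min 10672.
Length 4: A₁..A₄: k=1: 0+10672+44·46·28=67344; k=2: 60720+3360+44·30·28=101040; k=3: 13616+0+44·4·28=18544 → min 18544.
Optimal order: ((A₁ × (A₂ × A₃)) × A₄) with cost 18544.

18544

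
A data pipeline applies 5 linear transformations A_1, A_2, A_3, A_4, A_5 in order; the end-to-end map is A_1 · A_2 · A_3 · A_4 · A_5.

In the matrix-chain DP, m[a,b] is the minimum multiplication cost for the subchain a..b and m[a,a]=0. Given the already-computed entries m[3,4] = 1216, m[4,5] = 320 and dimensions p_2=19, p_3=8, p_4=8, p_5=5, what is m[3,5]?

m[3,5] = min over k∈[3,4] of m[3,k]+m[k+1,5]+p_{2}·p_k·p_{5}.
k=3: 0 + 320 + 19·8·5 = 1080; k=4: 1216 + 0 + 19·8·5 = 1976.
Minimum: 1080 at k=3.

1080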